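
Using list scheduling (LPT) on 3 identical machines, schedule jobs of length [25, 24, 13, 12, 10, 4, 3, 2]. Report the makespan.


Jobs (LPT sorted): [25, 24, 13, 12, 10, 4, 3, 2]
Machines: 3
  J=25 → Machine 1 (load: 0+25=25)
  J=24 → Machine 2 (load: 0+24=24)
  J=13 → Machine 3 (load: 0+13=13)
  J=12 → Machine 3 (load: 13+12=25)
  J=10 → Machine 2 (load: 24+10=34)
  J=4 → Machine 1 (load: 25+4=29)
  J=3 → Machine 3 (load: 25+3=28)
  J=2 → Machine 3 (load: 28+2=30)
Machine loads: [29, 34, 30]
Makespan = max = 34 time units


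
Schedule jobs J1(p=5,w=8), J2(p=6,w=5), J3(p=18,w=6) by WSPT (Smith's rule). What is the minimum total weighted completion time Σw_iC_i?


WSPT order (by p/w): J1 → J2 → J3
  J1: C=5, w·C=8×5=40
  J2: C=11, w·C=5×11=55
  J3: C=29, w·C=6×29=174
Σ w·C = 269
= 269


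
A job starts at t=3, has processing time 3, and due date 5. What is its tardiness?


Completion = start + processing = 3 + 3 = 6
Tardiness = max(0, C - d) = max(0, 6 - 5)
= max(0, 1)
= 1


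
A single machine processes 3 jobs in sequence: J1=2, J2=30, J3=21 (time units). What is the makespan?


Sequential makespan: sum all processing times
= 2 + 30 + 21
= 53 time units


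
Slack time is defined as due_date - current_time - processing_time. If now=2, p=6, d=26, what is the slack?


Slack = due - current_time - processing
= 26 - 2 - 6
= 18


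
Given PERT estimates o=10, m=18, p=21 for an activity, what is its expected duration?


te = (o + 4m + p) / 6
= (10 + 4×18 + 21) / 6
= (10 + 72 + 21) / 6
= 103 / 6
= 17.17


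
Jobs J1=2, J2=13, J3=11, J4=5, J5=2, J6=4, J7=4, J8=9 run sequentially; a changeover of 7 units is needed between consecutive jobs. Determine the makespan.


Makespan = Σ processing + (n-1) × setup
= (2 + 13 + 11 + 5 + 2 + 4 + 4 + 9) + (8-1)×7
= 50 + 49
= 99 time units


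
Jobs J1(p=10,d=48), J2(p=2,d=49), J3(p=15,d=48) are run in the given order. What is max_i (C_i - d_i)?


Lateness per job (L = C - d):
  J1: C=10, d=48, L=-38
  J2: C=12, d=49, L=-37
  J3: C=27, d=48, L=-21
Lmax = max(-38, -37, -21)
= -21


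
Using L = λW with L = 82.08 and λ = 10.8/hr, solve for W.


Little's law: L = λW → W = L / λ
= 82.08 / 10.8
= 7.60 hours


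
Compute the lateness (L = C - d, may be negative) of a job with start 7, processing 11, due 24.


Completion = 7 + 11 = 18
Lateness = C - d = 18 - 24
= -6


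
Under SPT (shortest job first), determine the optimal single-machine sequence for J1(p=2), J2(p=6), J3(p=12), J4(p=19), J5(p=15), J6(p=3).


SPT: sort by shortest processing time
  J1: p=2
  J6: p=3
  J2: p=6
  J3: p=12
  J5: p=15
  J4: p=19
Order: J1 → J6 → J2 → J3 → J5 → J4


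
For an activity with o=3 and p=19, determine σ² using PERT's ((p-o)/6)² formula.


σ² = ((p - o) / 6)² = (p - o)² / 36
= (19 - 3)² / 36
= 16² / 36
= 256 / 36
= 7.1111


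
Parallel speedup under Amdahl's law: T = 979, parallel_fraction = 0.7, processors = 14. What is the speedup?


Amdahl's law: T_p = T × ((1-p) + p/N)
= 979 × ((1-0.7) + 0.7/14)
= 979 × (0.30 + 0.0500)
= 979 × 0.3500
= 342.65
Speedup = 979/342.65
= 2.86×


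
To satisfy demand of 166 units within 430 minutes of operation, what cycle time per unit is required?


Cycle time = available time / demand
= 430 / 166
= 2.59 min/unit


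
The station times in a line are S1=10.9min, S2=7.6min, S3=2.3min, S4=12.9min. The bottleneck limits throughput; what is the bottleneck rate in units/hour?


Bottleneck = longest station time
Station times: [10.9, 7.6, 2.3, 12.9]
Max = 12.9 min
Rate = 60 / 12.9
= 4.65 units/hour (bottleneck: 12.9min)


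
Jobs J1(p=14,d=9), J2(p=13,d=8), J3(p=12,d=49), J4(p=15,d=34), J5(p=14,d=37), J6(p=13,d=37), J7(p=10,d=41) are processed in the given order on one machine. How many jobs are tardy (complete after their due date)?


Completion vs due date:
  J1: C=14, d=9 → TARDY
  J2: C=27, d=8 → TARDY
  J3: C=39, d=49 → on time
  J4: C=54, d=34 → TARDY
  J5: C=68, d=37 → TARDY
  J6: C=81, d=37 → TARDY
  J7: C=91, d=41 → TARDY
Tardy jobs: J1, J2, J4, J5, J6, J7
Count = 6


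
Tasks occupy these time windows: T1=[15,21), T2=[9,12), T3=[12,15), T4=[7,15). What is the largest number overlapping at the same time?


Check each time point for overlaps:
  t=9: 2 tasks active (T2, T4)
Max concurrent = 2


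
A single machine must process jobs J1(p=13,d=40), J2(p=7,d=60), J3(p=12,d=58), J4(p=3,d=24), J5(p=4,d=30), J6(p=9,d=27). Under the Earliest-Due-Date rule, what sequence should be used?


EDD: sort by earliest due date
  J4: d=24, p=3
  J6: d=27, p=9
  J5: d=30, p=4
  J1: d=40, p=13
  J3: d=58, p=12
  J2: d=60, p=7
Order: J4 → J6 → J5 → J1 → J3 → J2


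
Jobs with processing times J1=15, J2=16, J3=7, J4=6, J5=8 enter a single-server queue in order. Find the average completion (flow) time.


Completion times:
  J1: completes at 15
  J2: completes at 31
  J3: completes at 38
  J4: completes at 44
  J5: completes at 52
Sum = 180
Average = 180/5
= 36.00


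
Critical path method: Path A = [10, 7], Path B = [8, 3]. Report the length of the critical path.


Path A: 10 + 7 = 17
Path B: 8 + 3 = 11
Critical path = longest = max(17, 11)
= 17 (Path A)


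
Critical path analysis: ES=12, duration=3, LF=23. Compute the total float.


EF = ES + duration = 12 + 3 = 15
LS = LF - duration = 23 - 3 = 20
Total Float = LF - EF = 23 - 15
(or LS - ES = 20 - 12)
= 8


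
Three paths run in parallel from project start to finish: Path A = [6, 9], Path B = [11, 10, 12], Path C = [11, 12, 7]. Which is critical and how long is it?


Path A: 6 + 9 = 15
Path B: 11 + 10 + 12 = 33
Path C: 11 + 12 + 7 = 30
Critical path = longest = max(15, 33, 30)
= 33 (Path B)


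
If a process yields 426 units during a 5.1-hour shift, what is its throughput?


Throughput = units / time
= 426 / 5.1
= 83.5 units/hour


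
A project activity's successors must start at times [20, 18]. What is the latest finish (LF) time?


LF = min of all successor start times
Successors start at: [20, 18]
LF = min(20, 18)
= 18


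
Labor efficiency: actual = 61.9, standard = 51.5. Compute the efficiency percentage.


Efficiency = (actual / standard) × 100
= (61.9 / 51.5) × 100
= 120.2%


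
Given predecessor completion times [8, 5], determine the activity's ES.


ES = max of all predecessor completion times
Predecessors: [8, 5]
ES = max(8, 5)
= 8


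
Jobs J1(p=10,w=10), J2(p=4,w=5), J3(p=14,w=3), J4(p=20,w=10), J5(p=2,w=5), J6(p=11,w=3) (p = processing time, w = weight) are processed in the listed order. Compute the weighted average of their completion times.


Completion times:
  J1: C=10, w×C=10×10=100
  J2: C=14, w×C=5×14=70
  J3: C=28, w×C=3×28=84
  J4: C=48, w×C=10×48=480
  J5: C=50, w×C=5×50=250
  J6: C=61, w×C=3×61=183
Sum w×C = 1167
Sum w = 36
Weighted avg = 1167/36
= 32.42


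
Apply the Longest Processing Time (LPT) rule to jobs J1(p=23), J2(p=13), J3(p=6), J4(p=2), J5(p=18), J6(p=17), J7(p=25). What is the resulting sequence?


LPT: sort by longest processing time first
  J7: p=25
  J1: p=23
  J5: p=18
  J6: p=17
  J2: p=13
  J3: p=6
  J4: p=2
Order: J7 → J1 → J5 → J6 → J2 → J3 → J4


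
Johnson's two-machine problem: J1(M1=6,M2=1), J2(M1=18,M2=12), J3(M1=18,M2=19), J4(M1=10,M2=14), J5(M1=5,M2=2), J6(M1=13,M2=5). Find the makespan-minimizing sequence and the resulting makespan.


Johnson's rule:
Group 1 (M1≤M2, sort by M1): ['J4', 'J3']
Group 2 (M1>M2, sort desc M2): ['J2', 'J6', 'J5', 'J1']
Sequence: J4 → J3 → J2 → J6 → J5 → J1
Makespan calculation:
  J4: M1 done=10, M2 done=24
  J3: M1 done=28, M2 done=47
  J2: M1 done=46, M2 done=59
  J6: M1 done=59, M2 done=64
  J5: M1 done=64, M2 done=66
  J1: M1 done=70, M2 done=71
= Sequence: J4 → J3 → J2 → J6 → J5 → J1, Makespan: 71


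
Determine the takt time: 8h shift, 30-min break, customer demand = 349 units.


Available = 8×60 - 30 = 450 min
Takt time = 450 / 349
= 1.29 min/unit


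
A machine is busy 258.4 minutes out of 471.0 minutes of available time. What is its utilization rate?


Utilization = busy / total × 100
= 258.4 / 471.0 × 100
= 54.9%


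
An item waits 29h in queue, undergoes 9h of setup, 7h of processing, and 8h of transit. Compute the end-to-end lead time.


Lead time = queue + setup + processing + transit
= 29 + 9 + 7 + 8
= 53 hours


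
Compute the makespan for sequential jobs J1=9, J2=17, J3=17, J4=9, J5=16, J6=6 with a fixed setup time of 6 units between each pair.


Makespan = Σ processing + (n-1) × setup
= (9 + 17 + 17 + 9 + 16 + 6) + (6-1)×6
= 74 + 30
= 104 time units


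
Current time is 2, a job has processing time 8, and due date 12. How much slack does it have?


Slack = due - current_time - processing
= 12 - 2 - 8
= 2


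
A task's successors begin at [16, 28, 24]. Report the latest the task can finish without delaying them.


LF = min of all successor start times
Successors start at: [16, 28, 24]
LF = min(16, 28, 24)
= 16


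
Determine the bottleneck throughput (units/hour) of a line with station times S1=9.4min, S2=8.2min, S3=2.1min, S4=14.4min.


Bottleneck = longest station time
Station times: [9.4, 8.2, 2.1, 14.4]
Max = 14.4 min
Rate = 60 / 14.4
= 4.17 units/hour (bottleneck: 14.4min)


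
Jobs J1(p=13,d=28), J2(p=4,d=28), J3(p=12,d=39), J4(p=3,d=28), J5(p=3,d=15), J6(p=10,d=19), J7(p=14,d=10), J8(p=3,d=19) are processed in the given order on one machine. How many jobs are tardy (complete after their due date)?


Completion vs due date:
  J1: C=13, d=28 → on time
  J2: C=17, d=28 → on time
  J3: C=29, d=39 → on time
  J4: C=32, d=28 → TARDY
  J5: C=35, d=15 → TARDY
  J6: C=45, d=19 → TARDY
  J7: C=59, d=10 → TARDY
  J8: C=62, d=19 → TARDY
Tardy jobs: J4, J5, J6, J7, J8
Count = 5


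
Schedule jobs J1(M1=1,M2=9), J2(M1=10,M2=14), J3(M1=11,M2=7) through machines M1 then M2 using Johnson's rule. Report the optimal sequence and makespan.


Johnson's rule:
Group 1 (M1≤M2, sort by M1): ['J1', 'J2']
Group 2 (M1>M2, sort desc M2): ['J3']
Sequence: J1 → J2 → J3
Makespan calculation:
  J1: M1 done=1, M2 done=10
  J2: M1 done=11, M2 done=25
  J3: M1 done=22, M2 done=32
= Sequence: J1 → J2 → J3, Makespan: 32


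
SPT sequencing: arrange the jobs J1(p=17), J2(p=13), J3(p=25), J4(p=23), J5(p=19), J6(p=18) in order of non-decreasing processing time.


SPT: sort by shortest processing time
  J2: p=13
  J1: p=17
  J6: p=18
  J5: p=19
  J4: p=23
  J3: p=25
Order: J2 → J1 → J6 → J5 → J4 → J3


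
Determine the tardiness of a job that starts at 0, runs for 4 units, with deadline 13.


Completion = start + processing = 0 + 4 = 4
Tardiness = max(0, C - d) = max(0, 4 - 13)
= max(0, -9)
= 0


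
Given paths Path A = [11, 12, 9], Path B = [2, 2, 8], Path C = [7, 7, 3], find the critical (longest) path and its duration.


Path A: 11 + 12 + 9 = 32
Path B: 2 + 2 + 8 = 12
Path C: 7 + 7 + 3 = 17
Critical path = longest = max(32, 12, 17)
= 32 (Path A)


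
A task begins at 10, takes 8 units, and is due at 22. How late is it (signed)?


Completion = 10 + 8 = 18
Lateness = C - d = 18 - 22
= -4


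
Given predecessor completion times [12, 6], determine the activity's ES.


ES = max of all predecessor completion times
Predecessors: [12, 6]
ES = max(12, 6)
= 12


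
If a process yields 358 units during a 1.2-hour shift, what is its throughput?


Throughput = units / time
= 358 / 1.2
= 298.3 units/hour


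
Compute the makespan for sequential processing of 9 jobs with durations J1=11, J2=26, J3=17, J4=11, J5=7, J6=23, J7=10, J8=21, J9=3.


Sequential makespan: sum all processing times
= 11 + 26 + 17 + 11 + 7 + 23 + 10 + 21 + 3
= 129 time units


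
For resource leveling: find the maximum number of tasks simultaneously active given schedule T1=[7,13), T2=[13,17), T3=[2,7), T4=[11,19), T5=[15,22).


Check each time point for overlaps:
  t=15: 3 tasks active (T2, T4, T5)
Max concurrent = 3


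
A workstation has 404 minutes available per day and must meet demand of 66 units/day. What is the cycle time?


Cycle time = available time / demand
= 404 / 66
= 6.12 min/unit


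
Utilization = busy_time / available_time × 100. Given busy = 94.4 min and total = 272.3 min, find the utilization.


Utilization = busy / total × 100
= 94.4 / 272.3 × 100
= 34.7%


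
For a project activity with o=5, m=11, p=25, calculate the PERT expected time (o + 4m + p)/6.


te = (o + 4m + p) / 6
= (5 + 4×11 + 25) / 6
= (5 + 44 + 25) / 6
= 74 / 6
= 12.33


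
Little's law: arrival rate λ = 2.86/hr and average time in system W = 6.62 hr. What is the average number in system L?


Little's law: L = λ × W
= 2.86 × 6.62
= 18.93


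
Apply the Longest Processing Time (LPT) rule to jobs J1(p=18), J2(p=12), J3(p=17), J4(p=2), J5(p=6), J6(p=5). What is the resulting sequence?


LPT: sort by longest processing time first
  J1: p=18
  J3: p=17
  J2: p=12
  J5: p=6
  J6: p=5
  J4: p=2
Order: J1 → J3 → J2 → J5 → J6 → J4


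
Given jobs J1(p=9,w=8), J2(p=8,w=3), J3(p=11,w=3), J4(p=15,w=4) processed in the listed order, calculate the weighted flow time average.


Completion times:
  J1: C=9, w×C=8×9=72
  J2: C=17, w×C=3×17=51
  J3: C=28, w×C=3×28=84
  J4: C=43, w×C=4×43=172
Sum w×C = 379
Sum w = 18
Weighted avg = 379/18
= 21.06


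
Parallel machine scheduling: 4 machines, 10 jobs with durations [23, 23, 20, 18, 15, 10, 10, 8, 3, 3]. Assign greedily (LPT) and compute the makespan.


Jobs (LPT sorted): [23, 23, 20, 18, 15, 10, 10, 8, 3, 3]
Machines: 4
  J=23 → Machine 1 (load: 0+23=23)
  J=23 → Machine 2 (load: 0+23=23)
  J=20 → Machine 3 (load: 0+20=20)
  J=18 → Machine 4 (load: 0+18=18)
  J=15 → Machine 4 (load: 18+15=33)
  J=10 → Machine 3 (load: 20+10=30)
  J=10 → Machine 1 (load: 23+10=33)
  J=8 → Machine 2 (load: 23+8=31)
  J=3 → Machine 3 (load: 30+3=33)
  J=3 → Machine 2 (load: 31+3=34)
Machine loads: [33, 34, 33, 33]
Makespan = max = 34 time units


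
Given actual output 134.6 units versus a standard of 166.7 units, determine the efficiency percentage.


Efficiency = (actual / standard) × 100
= (134.6 / 166.7) × 100
= 80.7%


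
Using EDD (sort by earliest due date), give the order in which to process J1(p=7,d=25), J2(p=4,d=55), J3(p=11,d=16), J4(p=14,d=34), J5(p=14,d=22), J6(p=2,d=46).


EDD: sort by earliest due date
  J3: d=16, p=11
  J5: d=22, p=14
  J1: d=25, p=7
  J4: d=34, p=14
  J6: d=46, p=2
  J2: d=55, p=4
Order: J3 → J5 → J1 → J4 → J6 → J2


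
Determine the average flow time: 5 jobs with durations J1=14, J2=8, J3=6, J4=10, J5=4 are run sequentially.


Completion times:
  J1: completes at 14
  J2: completes at 22
  J3: completes at 28
  J4: completes at 38
  J5: completes at 42
Sum = 144
Average = 144/5
= 28.80


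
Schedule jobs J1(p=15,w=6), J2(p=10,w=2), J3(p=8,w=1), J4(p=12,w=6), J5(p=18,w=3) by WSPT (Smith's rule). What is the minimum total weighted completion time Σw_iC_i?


WSPT order (by p/w): J4 → J1 → J2 → J5 → J3
  J4: C=12, w·C=6×12=72
  J1: C=27, w·C=6×27=162
  J2: C=37, w·C=2×37=74
  J5: C=55, w·C=3×55=165
  J3: C=63, w·C=1×63=63
Σ w·C = 536
= 536


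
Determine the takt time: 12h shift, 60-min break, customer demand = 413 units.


Available = 12×60 - 60 = 660 min
Takt time = 660 / 413
= 1.60 min/unit


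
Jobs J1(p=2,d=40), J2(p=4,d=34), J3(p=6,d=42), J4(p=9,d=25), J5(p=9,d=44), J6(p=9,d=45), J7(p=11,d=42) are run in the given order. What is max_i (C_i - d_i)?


Lateness per job (L = C - d):
  J1: C=2, d=40, L=-38
  J2: C=6, d=34, L=-28
  J3: C=12, d=42, L=-30
  J4: C=21, d=25, L=-4
  J5: C=30, d=44, L=-14
  J6: C=39, d=45, L=-6
  J7: C=50, d=42, L=8
Lmax = max(-38, -28, -30, -4, -14, -6, 8)
= 8


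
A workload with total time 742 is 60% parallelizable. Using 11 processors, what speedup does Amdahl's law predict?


Amdahl's law: T_p = T × ((1-p) + p/N)
= 742 × ((1-0.6) + 0.6/11)
= 742 × (0.40 + 0.0545)
= 742 × 0.4545
= 337.27
Speedup = 742/337.27
= 2.20×


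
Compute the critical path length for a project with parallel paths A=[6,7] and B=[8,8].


Path A: 6 + 7 = 13
Path B: 8 + 8 = 16
Critical path = longest = max(13, 16)
= 16 (Path B)


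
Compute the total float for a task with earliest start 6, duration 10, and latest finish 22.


EF = ES + duration = 6 + 10 = 16
LS = LF - duration = 22 - 10 = 12
Total Float = LF - EF = 22 - 16
(or LS - ES = 12 - 6)
= 6


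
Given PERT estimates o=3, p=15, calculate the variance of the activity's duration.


σ² = ((p - o) / 6)² = (p - o)² / 36
= (15 - 3)² / 36
= 12² / 36
= 144 / 36
= 4.0000


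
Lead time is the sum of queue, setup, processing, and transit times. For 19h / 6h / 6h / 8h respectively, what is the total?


Lead time = queue + setup + processing + transit
= 19 + 6 + 6 + 8
= 39 hours


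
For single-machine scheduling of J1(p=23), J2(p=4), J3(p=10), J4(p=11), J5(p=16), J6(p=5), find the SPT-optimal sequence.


SPT: sort by shortest processing time
  J2: p=4
  J6: p=5
  J3: p=10
  J4: p=11
  J5: p=16
  J1: p=23
Order: J2 → J6 → J3 → J4 → J5 → J1


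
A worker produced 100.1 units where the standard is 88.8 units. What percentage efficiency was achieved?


Efficiency = (actual / standard) × 100
= (100.1 / 88.8) × 100
= 112.7%


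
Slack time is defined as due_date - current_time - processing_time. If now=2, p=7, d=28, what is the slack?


Slack = due - current_time - processing
= 28 - 2 - 7
= 19


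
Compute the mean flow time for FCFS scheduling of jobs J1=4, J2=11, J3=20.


Completion times:
  J1: completes at 4
  J2: completes at 15
  J3: completes at 35
Sum = 54
Average = 54/3
= 18.00


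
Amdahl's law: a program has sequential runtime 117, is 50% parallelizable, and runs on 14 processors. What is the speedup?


Amdahl's law: T_p = T × ((1-p) + p/N)
= 117 × ((1-0.5) + 0.5/14)
= 117 × (0.50 + 0.0357)
= 117 × 0.5357
= 62.68
Speedup = 117/62.68
= 1.87×


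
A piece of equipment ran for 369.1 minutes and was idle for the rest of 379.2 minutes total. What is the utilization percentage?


Utilization = busy / total × 100
= 369.1 / 379.2 × 100
= 97.3%


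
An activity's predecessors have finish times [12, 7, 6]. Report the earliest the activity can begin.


ES = max of all predecessor completion times
Predecessors: [12, 7, 6]
ES = max(12, 7, 6)
= 12


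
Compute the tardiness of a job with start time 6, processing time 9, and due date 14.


Completion = start + processing = 6 + 9 = 15
Tardiness = max(0, C - d) = max(0, 15 - 14)
= max(0, 1)
= 1


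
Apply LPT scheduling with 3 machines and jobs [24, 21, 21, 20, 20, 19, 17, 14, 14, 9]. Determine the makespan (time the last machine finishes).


Jobs (LPT sorted): [24, 21, 21, 20, 20, 19, 17, 14, 14, 9]
Machines: 3
  J=24 → Machine 1 (load: 0+24=24)
  J=21 → Machine 2 (load: 0+21=21)
  J=21 → Machine 3 (load: 0+21=21)
  J=20 → Machine 2 (load: 21+20=41)
  J=20 → Machine 3 (load: 21+20=41)
  J=19 → Machine 1 (load: 24+19=43)
  J=17 → Machine 2 (load: 41+17=58)
  J=14 → Machine 3 (load: 41+14=55)
  J=14 → Machine 1 (load: 43+14=57)
  J=9 → Machine 3 (load: 55+9=64)
Machine loads: [57, 58, 64]
Makespan = max = 64 time units


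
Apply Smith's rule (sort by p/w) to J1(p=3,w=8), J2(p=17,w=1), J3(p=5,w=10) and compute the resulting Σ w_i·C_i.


WSPT order (by p/w): J1 → J3 → J2
  J1: C=3, w·C=8×3=24
  J3: C=8, w·C=10×8=80
  J2: C=25, w·C=1×25=25
Σ w·C = 129
= 129


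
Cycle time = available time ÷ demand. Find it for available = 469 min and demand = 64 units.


Cycle time = available time / demand
= 469 / 64
= 7.33 min/unit


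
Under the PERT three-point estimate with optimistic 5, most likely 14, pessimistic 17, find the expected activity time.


te = (o + 4m + p) / 6
= (5 + 4×14 + 17) / 6
= (5 + 56 + 17) / 6
= 78 / 6
= 13.00


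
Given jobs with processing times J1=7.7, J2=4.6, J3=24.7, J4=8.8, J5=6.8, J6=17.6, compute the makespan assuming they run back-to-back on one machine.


Sequential makespan: sum all processing times
= 7.7 + 4.6 + 24.7 + 8.8 + 6.8 + 17.6
= 70.2 time units


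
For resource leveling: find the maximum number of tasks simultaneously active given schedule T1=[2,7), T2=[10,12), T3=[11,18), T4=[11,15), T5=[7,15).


Check each time point for overlaps:
  t=11: 4 tasks active (T2, T3, T4, T5)
Max concurrent = 4


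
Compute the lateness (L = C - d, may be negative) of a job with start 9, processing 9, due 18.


Completion = 9 + 9 = 18
Lateness = C - d = 18 - 18
= 0


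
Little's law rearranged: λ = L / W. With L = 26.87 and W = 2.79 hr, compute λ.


Little's law: L = λW → λ = L / W
= 26.87 / 2.79
= 9.63 per hour


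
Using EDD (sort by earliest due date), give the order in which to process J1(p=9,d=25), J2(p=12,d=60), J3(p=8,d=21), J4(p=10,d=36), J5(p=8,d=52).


EDD: sort by earliest due date
  J3: d=21, p=8
  J1: d=25, p=9
  J4: d=36, p=10
  J5: d=52, p=8
  J2: d=60, p=12
Order: J3 → J1 → J4 → J5 → J2


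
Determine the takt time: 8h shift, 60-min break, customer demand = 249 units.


Available = 8×60 - 60 = 420 min
Takt time = 420 / 249
= 1.69 min/unit


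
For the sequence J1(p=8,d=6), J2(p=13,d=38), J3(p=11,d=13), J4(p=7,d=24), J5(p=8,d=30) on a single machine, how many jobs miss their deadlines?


Completion vs due date:
  J1: C=8, d=6 → TARDY
  J2: C=21, d=38 → on time
  J3: C=32, d=13 → TARDY
  J4: C=39, d=24 → TARDY
  J5: C=47, d=30 → TARDY
Tardy jobs: J1, J3, J4, J5
Count = 4


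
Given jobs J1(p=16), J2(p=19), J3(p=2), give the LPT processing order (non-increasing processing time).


LPT: sort by longest processing time first
  J2: p=19
  J1: p=16
  J3: p=2
Order: J2 → J1 → J3


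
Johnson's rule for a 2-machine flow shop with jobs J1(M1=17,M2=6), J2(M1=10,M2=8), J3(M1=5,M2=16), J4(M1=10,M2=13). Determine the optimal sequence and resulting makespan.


Johnson's rule:
Group 1 (M1≤M2, sort by M1): ['J3', 'J4']
Group 2 (M1>M2, sort desc M2): ['J2', 'J1']
Sequence: J3 → J4 → J2 → J1
Makespan calculation:
  J3: M1 done=5, M2 done=21
  J4: M1 done=15, M2 done=34
  J2: M1 done=25, M2 done=42
  J1: M1 done=42, M2 done=48
= Sequence: J3 → J4 → J2 → J1, Makespan: 48


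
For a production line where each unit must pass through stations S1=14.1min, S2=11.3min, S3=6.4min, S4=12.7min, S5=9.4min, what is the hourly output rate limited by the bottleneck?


Bottleneck = longest station time
Station times: [14.1, 11.3, 6.4, 12.7, 9.4]
Max = 14.1 min
Rate = 60 / 14.1
= 4.26 units/hour (bottleneck: 14.1min)


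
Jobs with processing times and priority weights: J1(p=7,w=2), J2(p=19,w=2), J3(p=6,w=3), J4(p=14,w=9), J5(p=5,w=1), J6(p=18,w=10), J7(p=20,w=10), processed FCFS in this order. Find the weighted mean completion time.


Completion times:
  J1: C=7, w×C=2×7=14
  J2: C=26, w×C=2×26=52
  J3: C=32, w×C=3×32=96
  J4: C=46, w×C=9×46=414
  J5: C=51, w×C=1×51=51
  J6: C=69, w×C=10×69=690
  J7: C=89, w×C=10×89=890
Sum w×C = 2207
Sum w = 37
Weighted avg = 2207/37
= 59.65


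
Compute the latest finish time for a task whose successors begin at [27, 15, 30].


LF = min of all successor start times
Successors start at: [27, 15, 30]
LF = min(27, 15, 30)
= 15


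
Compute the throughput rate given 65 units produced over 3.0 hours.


Throughput = units / time
= 65 / 3.0
= 21.7 units/hour


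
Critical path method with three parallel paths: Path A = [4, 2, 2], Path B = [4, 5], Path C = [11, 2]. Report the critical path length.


Path A: 4 + 2 + 2 = 8
Path B: 4 + 5 = 9
Path C: 11 + 2 = 13
Critical path = longest = max(8, 9, 13)
= 13 (Path C)


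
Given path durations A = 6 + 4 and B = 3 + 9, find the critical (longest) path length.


Path A: 6 + 4 = 10
Path B: 3 + 9 = 12
Critical path = longest = max(10, 12)
= 12 (Path B)


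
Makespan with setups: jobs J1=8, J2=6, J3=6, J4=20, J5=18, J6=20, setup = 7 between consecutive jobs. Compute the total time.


Makespan = Σ processing + (n-1) × setup
= (8 + 6 + 6 + 20 + 18 + 20) + (6-1)×7
= 78 + 35
= 113 time units


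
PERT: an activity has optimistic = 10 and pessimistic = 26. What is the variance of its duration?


σ² = ((p - o) / 6)² = (p - o)² / 36
= (26 - 10)² / 36
= 16² / 36
= 256 / 36
= 7.1111


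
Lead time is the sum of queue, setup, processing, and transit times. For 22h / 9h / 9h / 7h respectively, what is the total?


Lead time = queue + setup + processing + transit
= 22 + 9 + 9 + 7
= 47 hours


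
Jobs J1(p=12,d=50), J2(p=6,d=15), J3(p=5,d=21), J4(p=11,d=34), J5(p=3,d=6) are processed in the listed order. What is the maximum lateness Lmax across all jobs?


Lateness per job (L = C - d):
  J1: C=12, d=50, L=-38
  J2: C=18, d=15, L=3
  J3: C=23, d=21, L=2
  J4: C=34, d=34, L=0
  J5: C=37, d=6, L=31
Lmax = max(-38, 3, 2, 0, 31)
= 31


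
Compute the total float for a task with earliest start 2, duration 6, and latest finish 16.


EF = ES + duration = 2 + 6 = 8
LS = LF - duration = 16 - 6 = 10
Total Float = LF - EF = 16 - 8
(or LS - ES = 10 - 2)
= 8


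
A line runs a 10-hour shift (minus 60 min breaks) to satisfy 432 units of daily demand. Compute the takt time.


Available = 10×60 - 60 = 540 min
Takt time = 540 / 432
= 1.25 min/unit


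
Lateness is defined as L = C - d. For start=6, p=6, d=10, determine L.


Completion = 6 + 6 = 12
Lateness = C - d = 12 - 10
= 2


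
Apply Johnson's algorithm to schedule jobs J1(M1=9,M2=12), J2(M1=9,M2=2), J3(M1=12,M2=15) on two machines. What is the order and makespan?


Johnson's rule:
Group 1 (M1≤M2, sort by M1): ['J1', 'J3']
Group 2 (M1>M2, sort desc M2): ['J2']
Sequence: J1 → J3 → J2
Makespan calculation:
  J1: M1 done=9, M2 done=21
  J3: M1 done=21, M2 done=36
  J2: M1 done=30, M2 done=38
= Sequence: J1 → J3 → J2, Makespan: 38


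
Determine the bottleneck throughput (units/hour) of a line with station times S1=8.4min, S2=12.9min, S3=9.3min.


Bottleneck = longest station time
Station times: [8.4, 12.9, 9.3]
Max = 12.9 min
Rate = 60 / 12.9
= 4.65 units/hour (bottleneck: 12.9min)


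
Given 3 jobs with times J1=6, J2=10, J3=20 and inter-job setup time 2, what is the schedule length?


Makespan = Σ processing + (n-1) × setup
= (6 + 10 + 20) + (3-1)×2
= 36 + 4
= 40 time units


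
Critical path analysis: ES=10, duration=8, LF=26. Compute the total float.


EF = ES + duration = 10 + 8 = 18
LS = LF - duration = 26 - 8 = 18
Total Float = LF - EF = 26 - 18
(or LS - ES = 18 - 10)
= 8


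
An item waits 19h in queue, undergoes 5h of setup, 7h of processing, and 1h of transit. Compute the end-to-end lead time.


Lead time = queue + setup + processing + transit
= 19 + 5 + 7 + 1
= 32 hours


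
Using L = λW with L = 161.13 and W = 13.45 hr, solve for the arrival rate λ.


Little's law: L = λW → λ = L / W
= 161.13 / 13.45
= 11.98 per hour


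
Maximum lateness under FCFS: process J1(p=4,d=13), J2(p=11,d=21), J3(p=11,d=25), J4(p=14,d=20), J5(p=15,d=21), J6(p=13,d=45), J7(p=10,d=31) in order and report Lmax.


Lateness per job (L = C - d):
  J1: C=4, d=13, L=-9
  J2: C=15, d=21, L=-6
  J3: C=26, d=25, L=1
  J4: C=40, d=20, L=20
  J5: C=55, d=21, L=34
  J6: C=68, d=45, L=23
  J7: C=78, d=31, L=47
Lmax = max(-9, -6, 1, 20, 34, 23, 47)
= 47


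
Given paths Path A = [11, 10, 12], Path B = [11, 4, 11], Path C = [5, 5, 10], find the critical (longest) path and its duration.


Path A: 11 + 10 + 12 = 33
Path B: 11 + 4 + 11 = 26
Path C: 5 + 5 + 10 = 20
Critical path = longest = max(33, 26, 20)
= 33 (Path A)


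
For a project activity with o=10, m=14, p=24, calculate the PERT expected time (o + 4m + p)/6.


te = (o + 4m + p) / 6
= (10 + 4×14 + 24) / 6
= (10 + 56 + 24) / 6
= 90 / 6
= 15.00


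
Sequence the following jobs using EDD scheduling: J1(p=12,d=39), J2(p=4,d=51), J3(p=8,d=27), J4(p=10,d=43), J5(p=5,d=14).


EDD: sort by earliest due date
  J5: d=14, p=5
  J3: d=27, p=8
  J1: d=39, p=12
  J4: d=43, p=10
  J2: d=51, p=4
Order: J5 → J3 → J1 → J4 → J2


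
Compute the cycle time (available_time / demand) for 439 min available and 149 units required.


Cycle time = available time / demand
= 439 / 149
= 2.95 min/unit


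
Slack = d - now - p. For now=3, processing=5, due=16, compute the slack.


Slack = due - current_time - processing
= 16 - 3 - 5
= 8


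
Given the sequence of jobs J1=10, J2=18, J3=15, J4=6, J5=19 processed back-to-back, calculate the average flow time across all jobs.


Completion times:
  J1: completes at 10
  J2: completes at 28
  J3: completes at 43
  J4: completes at 49
  J5: completes at 68
Sum = 198
Average = 198/5
= 39.60


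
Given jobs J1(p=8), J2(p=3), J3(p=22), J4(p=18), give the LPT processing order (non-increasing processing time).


LPT: sort by longest processing time first
  J3: p=22
  J4: p=18
  J1: p=8
  J2: p=3
Order: J3 → J4 → J1 → J2


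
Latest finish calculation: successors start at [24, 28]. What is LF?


LF = min of all successor start times
Successors start at: [24, 28]
LF = min(24, 28)
= 24


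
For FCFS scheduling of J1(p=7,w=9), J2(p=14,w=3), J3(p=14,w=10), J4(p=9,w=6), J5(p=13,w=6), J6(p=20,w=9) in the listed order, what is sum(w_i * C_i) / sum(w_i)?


Completion times:
  J1: C=7, w×C=9×7=63
  J2: C=21, w×C=3×21=63
  J3: C=35, w×C=10×35=350
  J4: C=44, w×C=6×44=264
  J5: C=57, w×C=6×57=342
  J6: C=77, w×C=9×77=693
Sum w×C = 1775
Sum w = 43
Weighted avg = 1775/43
= 41.28


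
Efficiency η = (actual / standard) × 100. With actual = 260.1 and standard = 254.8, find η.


Efficiency = (actual / standard) × 100
= (260.1 / 254.8) × 100
= 102.1%


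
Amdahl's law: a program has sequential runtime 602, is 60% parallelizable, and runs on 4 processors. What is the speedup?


Amdahl's law: T_p = T × ((1-p) + p/N)
= 602 × ((1-0.6) + 0.6/4)
= 602 × (0.40 + 0.1500)
= 602 × 0.5500
= 331.10
Speedup = 602/331.10
= 1.82×


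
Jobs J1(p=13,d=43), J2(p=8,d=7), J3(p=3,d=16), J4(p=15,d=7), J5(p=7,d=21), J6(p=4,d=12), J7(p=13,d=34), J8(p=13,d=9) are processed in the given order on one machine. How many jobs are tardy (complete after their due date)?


Completion vs due date:
  J1: C=13, d=43 → on time
  J2: C=21, d=7 → TARDY
  J3: C=24, d=16 → TARDY
  J4: C=39, d=7 → TARDY
  J5: C=46, d=21 → TARDY
  J6: C=50, d=12 → TARDY
  J7: C=63, d=34 → TARDY
  J8: C=76, d=9 → TARDY
Tardy jobs: J2, J3, J4, J5, J6, J7, J8
Count = 7


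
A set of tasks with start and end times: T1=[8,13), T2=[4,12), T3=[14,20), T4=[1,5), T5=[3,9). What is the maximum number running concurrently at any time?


Check each time point for overlaps:
  t=4: 3 tasks active (T2, T4, T5)
Max concurrent = 3


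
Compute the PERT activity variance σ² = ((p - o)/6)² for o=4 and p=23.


σ² = ((p - o) / 6)² = (p - o)² / 36
= (23 - 4)² / 36
= 19² / 36
= 361 / 36
= 10.0278


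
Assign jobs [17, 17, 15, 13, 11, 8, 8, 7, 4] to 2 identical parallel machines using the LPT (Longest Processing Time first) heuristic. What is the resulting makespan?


Jobs (LPT sorted): [17, 17, 15, 13, 11, 8, 8, 7, 4]
Machines: 2
  J=17 → Machine 1 (load: 0+17=17)
  J=17 → Machine 2 (load: 0+17=17)
  J=15 → Machine 1 (load: 17+15=32)
  J=13 → Machine 2 (load: 17+13=30)
  J=11 → Machine 2 (load: 30+11=41)
  J=8 → Machine 1 (load: 32+8=40)
  J=8 → Machine 1 (load: 40+8=48)
  J=7 → Machine 2 (load: 41+7=48)
  J=4 → Machine 1 (load: 48+4=52)
Machine loads: [52, 48]
Makespan = max = 52 time units


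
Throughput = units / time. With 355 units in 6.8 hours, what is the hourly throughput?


Throughput = units / time
= 355 / 6.8
= 52.2 units/hour


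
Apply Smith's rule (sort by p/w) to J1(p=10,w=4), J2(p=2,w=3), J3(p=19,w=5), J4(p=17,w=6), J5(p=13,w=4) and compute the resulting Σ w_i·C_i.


WSPT order (by p/w): J2 → J1 → J4 → J5 → J3
  J2: C=2, w·C=3×2=6
  J1: C=12, w·C=4×12=48
  J4: C=29, w·C=6×29=174
  J5: C=42, w·C=4×42=168
  J3: C=61, w·C=5×61=305
Σ w·C = 701
= 701


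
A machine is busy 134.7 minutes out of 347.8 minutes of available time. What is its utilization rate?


Utilization = busy / total × 100
= 134.7 / 347.8 × 100
= 38.7%


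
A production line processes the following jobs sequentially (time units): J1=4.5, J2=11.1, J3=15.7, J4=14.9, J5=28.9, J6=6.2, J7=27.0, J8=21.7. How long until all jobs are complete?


Sequential makespan: sum all processing times
= 4.5 + 11.1 + 15.7 + 14.9 + 28.9 + 6.2 + 27.0 + 21.7
= 130.0 time units


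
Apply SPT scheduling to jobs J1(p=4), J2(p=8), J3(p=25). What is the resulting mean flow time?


SPT order: J1 → J2 → J3
Completion times:
  J1: C=4
  J2: C=12
  J3: C=37
Sum = 53, n = 3
Mean flow = 53/3
= 17.67


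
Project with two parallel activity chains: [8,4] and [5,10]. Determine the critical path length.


Path A: 8 + 4 = 12
Path B: 5 + 10 = 15
Critical path = longest = max(12, 15)
= 15 (Path B)


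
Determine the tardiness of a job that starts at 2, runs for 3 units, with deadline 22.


Completion = start + processing = 2 + 3 = 5
Tardiness = max(0, C - d) = max(0, 5 - 22)
= max(0, -17)
= 0


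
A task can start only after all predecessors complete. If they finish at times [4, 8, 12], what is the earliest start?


ES = max of all predecessor completion times
Predecessors: [4, 8, 12]
ES = max(4, 8, 12)
= 12


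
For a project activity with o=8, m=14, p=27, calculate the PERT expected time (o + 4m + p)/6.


te = (o + 4m + p) / 6
= (8 + 4×14 + 27) / 6
= (8 + 56 + 27) / 6
= 91 / 6
= 15.17


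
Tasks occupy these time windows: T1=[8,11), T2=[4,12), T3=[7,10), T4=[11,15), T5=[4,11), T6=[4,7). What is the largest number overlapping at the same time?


Check each time point for overlaps:
  t=8: 4 tasks active (T1, T2, T3, T5)
Max concurrent = 4


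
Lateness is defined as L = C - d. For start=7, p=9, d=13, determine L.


Completion = 7 + 9 = 16
Lateness = C - d = 16 - 13
= 3


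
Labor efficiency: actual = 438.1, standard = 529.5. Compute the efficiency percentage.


Efficiency = (actual / standard) × 100
= (438.1 / 529.5) × 100
= 82.7%


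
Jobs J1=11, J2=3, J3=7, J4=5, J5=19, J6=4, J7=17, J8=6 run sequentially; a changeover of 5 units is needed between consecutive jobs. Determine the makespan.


Makespan = Σ processing + (n-1) × setup
= (11 + 3 + 7 + 5 + 19 + 4 + 17 + 6) + (8-1)×5
= 72 + 35
= 107 time units


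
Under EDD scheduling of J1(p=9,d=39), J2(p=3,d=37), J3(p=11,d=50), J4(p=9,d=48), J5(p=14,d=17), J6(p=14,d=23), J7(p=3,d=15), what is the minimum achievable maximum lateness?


EDD order: J7 → J5 → J6 → J2 → J1 → J4 → J3
Completion and lateness:
  J7: C=3, d=15, L=3-15=-12
  J5: C=17, d=17, L=17-17=0
  J6: C=31, d=23, L=31-23=8
  J2: C=34, d=37, L=34-37=-3
  J1: C=43, d=39, L=43-39=4
  J4: C=52, d=48, L=52-48=4
  J3: C=63, d=50, L=63-50=13
Lmax = max(-12, 0, 8, -3, 4, 4, 13)
= 13


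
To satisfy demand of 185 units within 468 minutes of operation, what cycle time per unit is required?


Cycle time = available time / demand
= 468 / 185
= 2.53 min/unit


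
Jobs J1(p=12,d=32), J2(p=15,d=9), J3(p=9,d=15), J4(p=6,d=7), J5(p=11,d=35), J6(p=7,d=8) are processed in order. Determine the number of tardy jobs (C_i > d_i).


Completion vs due date:
  J1: C=12, d=32 → on time
  J2: C=27, d=9 → TARDY
  J3: C=36, d=15 → TARDY
  J4: C=42, d=7 → TARDY
  J5: C=53, d=35 → TARDY
  J6: C=60, d=8 → TARDY
Tardy jobs: J2, J3, J4, J5, J6
Count = 5


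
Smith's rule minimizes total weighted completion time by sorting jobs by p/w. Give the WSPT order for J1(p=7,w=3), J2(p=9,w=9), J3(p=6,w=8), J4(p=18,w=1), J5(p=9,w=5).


WSPT (Smith's rule): sort by p/w ascending
  J3: p/w = 6/8 = 0.750
  J2: p/w = 9/9 = 1.000
  J5: p/w = 9/5 = 1.800
  J1: p/w = 7/3 = 2.333
  J4: p/w = 18/1 = 18.000
Order: J3 → J2 → J5 → J1 → J4


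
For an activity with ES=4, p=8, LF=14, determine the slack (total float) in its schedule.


EF = ES + duration = 4 + 8 = 12
LS = LF - duration = 14 - 8 = 6
Total Float = LF - EF = 14 - 12
(or LS - ES = 6 - 4)
= 2


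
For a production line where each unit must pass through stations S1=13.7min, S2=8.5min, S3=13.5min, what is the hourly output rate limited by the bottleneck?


Bottleneck = longest station time
Station times: [13.7, 8.5, 13.5]
Max = 13.7 min
Rate = 60 / 13.7
= 4.38 units/hour (bottleneck: 13.7min)


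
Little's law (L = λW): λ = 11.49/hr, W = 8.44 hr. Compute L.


Little's law: L = λ × W
= 11.49 × 8.44
= 96.98


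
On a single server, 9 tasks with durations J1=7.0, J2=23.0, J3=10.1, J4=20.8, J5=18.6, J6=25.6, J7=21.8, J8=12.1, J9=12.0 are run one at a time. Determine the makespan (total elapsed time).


Sequential makespan: sum all processing times
= 7.0 + 23.0 + 10.1 + 20.8 + 18.6 + 25.6 + 21.8 + 12.1 + 12.0
= 151.0 time units


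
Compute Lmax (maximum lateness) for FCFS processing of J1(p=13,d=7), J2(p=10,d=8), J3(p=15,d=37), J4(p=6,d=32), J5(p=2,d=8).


Lateness per job (L = C - d):
  J1: C=13, d=7, L=6
  J2: C=23, d=8, L=15
  J3: C=38, d=37, L=1
  J4: C=44, d=32, L=12
  J5: C=46, d=8, L=38
Lmax = max(6, 15, 1, 12, 38)
= 38


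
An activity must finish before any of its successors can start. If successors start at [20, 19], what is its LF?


LF = min of all successor start times
Successors start at: [20, 19]
LF = min(20, 19)
= 19


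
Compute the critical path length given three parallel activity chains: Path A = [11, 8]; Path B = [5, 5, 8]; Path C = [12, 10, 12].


Path A: 11 + 8 = 19
Path B: 5 + 5 + 8 = 18
Path C: 12 + 10 + 12 = 34
Critical path = longest = max(19, 18, 34)
= 34 (Path C)


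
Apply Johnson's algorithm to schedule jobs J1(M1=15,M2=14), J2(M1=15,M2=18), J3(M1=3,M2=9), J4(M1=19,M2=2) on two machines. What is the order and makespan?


Johnson's rule:
Group 1 (M1≤M2, sort by M1): ['J3', 'J2']
Group 2 (M1>M2, sort desc M2): ['J1', 'J4']
Sequence: J3 → J2 → J1 → J4
Makespan calculation:
  J3: M1 done=3, M2 done=12
  J2: M1 done=18, M2 done=36
  J1: M1 done=33, M2 done=50
  J4: M1 done=52, M2 done=54
= Sequence: J3 → J2 → J1 → J4, Makespan: 54


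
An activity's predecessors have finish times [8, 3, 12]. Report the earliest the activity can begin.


ES = max of all predecessor completion times
Predecessors: [8, 3, 12]
ES = max(8, 3, 12)
= 12


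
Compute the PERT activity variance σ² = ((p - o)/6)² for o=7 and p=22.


σ² = ((p - o) / 6)² = (p - o)² / 36
= (22 - 7)² / 36
= 15² / 36
= 225 / 36
= 6.2500


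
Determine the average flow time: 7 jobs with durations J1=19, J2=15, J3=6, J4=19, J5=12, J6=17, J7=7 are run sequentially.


Completion times:
  J1: completes at 19
  J2: completes at 34
  J3: completes at 40
  J4: completes at 59
  J5: completes at 71
  J6: completes at 88
  J7: completes at 95
Sum = 406
Average = 406/7
= 58.00


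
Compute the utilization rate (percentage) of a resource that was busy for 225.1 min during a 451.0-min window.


Utilization = busy / total × 100
= 225.1 / 451.0 × 100
= 49.9%


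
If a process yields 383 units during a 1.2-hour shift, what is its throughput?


Throughput = units / time
= 383 / 1.2
= 319.2 units/hour


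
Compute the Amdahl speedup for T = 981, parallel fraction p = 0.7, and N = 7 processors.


Amdahl's law: T_p = T × ((1-p) + p/N)
= 981 × ((1-0.7) + 0.7/7)
= 981 × (0.30 + 0.1000)
= 981 × 0.4000
= 392.40
Speedup = 981/392.40
= 2.50×


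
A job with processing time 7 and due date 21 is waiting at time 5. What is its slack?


Slack = due - current_time - processing
= 21 - 5 - 7
= 9
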